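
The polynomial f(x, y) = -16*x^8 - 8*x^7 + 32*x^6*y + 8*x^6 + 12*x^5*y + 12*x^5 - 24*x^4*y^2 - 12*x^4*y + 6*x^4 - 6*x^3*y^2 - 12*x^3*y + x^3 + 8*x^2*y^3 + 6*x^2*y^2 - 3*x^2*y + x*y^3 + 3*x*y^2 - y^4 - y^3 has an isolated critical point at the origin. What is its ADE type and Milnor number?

Type E_7, Milnor number mu = 7.

The Hessian of f at 0 is [[0, 0], [0, 0]] with rank 0, so corank 2. A Groebner basis of the Jacobian ideal J(f) in C{x,y} is {-3*x^2/26 + 3*x*y/13 + y^4 - y^3/26 - 3*y^2/26, x^3 + 21*x^2/26 - 21*x*y/13 - 19*y^3/26 + 21*y^2/26, x^2*y + x^2/2 - x*y - 5*y^3/6 + y^2/2, 3*x^2/13 + x*y^2 - 6*x*y/13 - 12*y^3/13 + 3*y^2/13}; counting standard monomials gives mu = 7. Corank 2; j^3 = (x - y)^3 is a perfect cube, so E-series; the 4-jet and mu = 7 give E_7.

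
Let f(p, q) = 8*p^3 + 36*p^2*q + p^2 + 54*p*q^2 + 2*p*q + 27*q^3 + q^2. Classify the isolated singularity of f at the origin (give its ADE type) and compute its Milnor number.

The Hessian of f at 0 is [[2, 2], [2, 2]] with rank 1, so corank 1. A Groebner basis of the Jacobian ideal J(f) in C{p,q} is {q^2, p + q}; counting standard monomials gives mu = 2. Corank 1: A-series; mu = 2 gives A_2.

Type A2, Milnor number mu = 2.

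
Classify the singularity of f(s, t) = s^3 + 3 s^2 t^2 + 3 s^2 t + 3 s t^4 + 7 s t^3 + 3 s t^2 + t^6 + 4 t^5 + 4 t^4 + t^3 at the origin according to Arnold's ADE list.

E_7

The Hessian of f at 0 is [[0, 0], [0, 0]] with rank 0, so corank 2. A Groebner basis of the Jacobian ideal J(f) in C{s,t} is {-s^2 - 2*s*t + t^4 - t^3/3 - t^2, s^3 + 2*s^2 + 4*s*t + 5*t^3/3 + 2*t^2, s^2*t - 5*s^2/3 - 10*s*t/3 - 14*t^3/9 - 5*t^2/3, s^2 + s*t^2 + 2*s*t + 4*t^3/3 + t^2}; counting standard monomials gives mu = 7. Corank 2; j^3 = (s + t)^3 is a perfect cube, so E-series; the 4-jet and mu = 7 give E_7.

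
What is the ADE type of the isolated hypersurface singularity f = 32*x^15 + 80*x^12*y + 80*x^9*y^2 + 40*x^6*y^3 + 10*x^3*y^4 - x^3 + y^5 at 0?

E_8

The Hessian of f at 0 is [[0, 0], [0, 0]] with rank 0, so corank 2. A Groebner basis of the Jacobian ideal J(f) in C{x,y} is {y^4, x^2}; counting standard monomials gives mu = 8. Corank 2; j^3 = -x^3 is a perfect cube, so E-series; the 5-jet and mu = 8 give E_8.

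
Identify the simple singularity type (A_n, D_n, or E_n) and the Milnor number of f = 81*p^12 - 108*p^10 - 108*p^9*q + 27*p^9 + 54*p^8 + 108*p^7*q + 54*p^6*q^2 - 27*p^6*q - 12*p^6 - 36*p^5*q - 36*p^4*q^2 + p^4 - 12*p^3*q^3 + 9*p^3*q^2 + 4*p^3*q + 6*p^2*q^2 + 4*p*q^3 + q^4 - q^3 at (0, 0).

Type E_{6}, Milnor number mu = 6.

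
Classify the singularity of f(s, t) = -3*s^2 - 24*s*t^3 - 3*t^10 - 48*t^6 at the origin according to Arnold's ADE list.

The Hessian of f at 0 has rank 1. Corank 1: A-series; mu = 9 gives A_9.

A_{9}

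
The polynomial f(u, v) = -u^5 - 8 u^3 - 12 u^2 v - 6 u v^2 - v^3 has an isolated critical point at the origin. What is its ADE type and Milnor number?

The Hessian of f at 0 is [[0, 0], [0, 0]] with rank 0, so corank 2. A Groebner basis of the Jacobian ideal J(f) in C{u,v} is {v^5, u*v^3 + 3*v^4/8, u^2 + u*v + v^2/4}; counting standard monomials gives mu = 8. Corank 2; j^3 = -(2*u + v)^3 is a perfect cube, so E-series; the 5-jet and mu = 8 give E_8.

Type E8, Milnor number mu = 8.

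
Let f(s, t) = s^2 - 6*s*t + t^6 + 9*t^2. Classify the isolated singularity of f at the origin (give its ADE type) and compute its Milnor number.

The Hessian of f at 0 has rank 1. Corank 1: A-series; mu = 5 gives A_5.

Type A5, Milnor number mu = 5.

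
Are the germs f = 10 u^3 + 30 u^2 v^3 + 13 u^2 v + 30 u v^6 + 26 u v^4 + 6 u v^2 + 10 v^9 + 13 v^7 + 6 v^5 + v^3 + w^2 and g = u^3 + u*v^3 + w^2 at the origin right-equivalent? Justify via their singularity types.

No.

The Hessian of f at 0 has rank 1. Corank 2; j^3 = (2*u + v)*(5*u^2 + 4*u*v + v^2) splits into three distinct lines over C (the quadratic factor has nonzero discriminant), so D_4. The Hessian of g at 0 has rank 1. Corank 2; j^3 = u^3 is a perfect cube, so E-series; the 4-jet and mu = 7 give E_7. f is D_4 but g is E_7, hence not right-equivalent.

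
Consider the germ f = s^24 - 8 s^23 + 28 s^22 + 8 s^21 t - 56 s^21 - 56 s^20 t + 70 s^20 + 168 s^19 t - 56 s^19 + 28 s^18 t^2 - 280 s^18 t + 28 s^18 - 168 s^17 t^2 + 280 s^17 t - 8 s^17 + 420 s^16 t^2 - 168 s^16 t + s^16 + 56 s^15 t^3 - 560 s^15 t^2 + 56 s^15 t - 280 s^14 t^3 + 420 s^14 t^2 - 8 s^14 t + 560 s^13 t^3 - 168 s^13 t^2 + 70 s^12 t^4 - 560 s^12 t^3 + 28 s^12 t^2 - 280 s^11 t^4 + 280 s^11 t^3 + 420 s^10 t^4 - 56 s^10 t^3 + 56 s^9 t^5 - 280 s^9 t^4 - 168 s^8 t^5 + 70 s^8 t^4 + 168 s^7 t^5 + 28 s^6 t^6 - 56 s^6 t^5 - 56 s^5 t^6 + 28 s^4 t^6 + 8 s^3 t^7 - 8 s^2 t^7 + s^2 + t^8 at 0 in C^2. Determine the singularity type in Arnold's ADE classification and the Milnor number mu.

The Hessian of f at 0 has rank 1. Corank 1: A-series; mu = 7 gives A_7.

Type A_7, Milnor number mu = 7.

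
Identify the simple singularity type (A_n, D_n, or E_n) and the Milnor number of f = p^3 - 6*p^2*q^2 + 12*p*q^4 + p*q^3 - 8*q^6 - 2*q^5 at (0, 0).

Type E_{7}, Milnor number mu = 7.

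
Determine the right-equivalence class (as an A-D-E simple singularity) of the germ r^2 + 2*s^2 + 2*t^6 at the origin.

A5

The Hessian of f at 0 is [[4, 0, 0], [0, 0, 0], [0, 0, 2]] with rank 2, so corank 1. A Groebner basis of the Jacobian ideal J(f) in C{s,t,r} is {t^5, s, r}; counting standard monomials gives mu = 5. Corank 1: A-series; mu = 5 gives A_5.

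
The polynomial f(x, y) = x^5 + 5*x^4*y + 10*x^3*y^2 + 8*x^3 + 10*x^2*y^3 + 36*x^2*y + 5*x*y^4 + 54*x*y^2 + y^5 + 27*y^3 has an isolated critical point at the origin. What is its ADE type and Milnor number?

The Hessian of f at 0 has rank 0. Corank 2; j^3 = (2*x + 3*y)^3 is a perfect cube, so E-series; the 5-jet and mu = 8 give E_8.

Type E_8, Milnor number mu = 8.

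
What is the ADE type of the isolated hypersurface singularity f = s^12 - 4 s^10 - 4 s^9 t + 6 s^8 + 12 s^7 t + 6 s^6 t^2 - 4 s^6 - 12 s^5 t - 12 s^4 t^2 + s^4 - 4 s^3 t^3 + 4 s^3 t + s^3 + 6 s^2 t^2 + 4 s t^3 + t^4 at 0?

The Hessian of f at 0 is [[0, 0], [0, 0]] with rank 0, so corank 2. A Groebner basis of the Jacobian ideal J(f) in C{s,t} is {t^4, s*t^2 + t^3/3, s^2}; counting standard monomials gives mu = 6. Corank 2; j^3 = s^3 is a perfect cube, so E-series; the 4-jet and mu = 6 give E_6.

E6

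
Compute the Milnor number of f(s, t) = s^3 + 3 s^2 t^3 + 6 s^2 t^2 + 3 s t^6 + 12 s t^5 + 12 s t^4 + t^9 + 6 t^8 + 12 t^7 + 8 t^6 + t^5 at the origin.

8

The Hessian of f at 0 is [[0, 0], [0, 0]] with rank 0, so corank 2. A Groebner basis of the Jacobian ideal J(f) in C{s,t} is {s^2/2 + s*t^3 + 2*s*t^2, t^4, s^3, s^2*t - 2*s^2 - 8*s*t^2}; counting standard monomials gives mu = 8. Corank 2; j^3 = s^3 is a perfect cube, so E-series; the 5-jet and mu = 8 give E_8.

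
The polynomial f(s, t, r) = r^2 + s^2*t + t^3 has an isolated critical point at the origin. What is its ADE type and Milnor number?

Type D_{4}, Milnor number mu = 4.

The Hessian of f at 0 is [[0, 0, 0], [0, 0, 0], [0, 0, 2]] with rank 1, so corank 2. A Groebner basis of the Jacobian ideal J(f) in C{s,t,r} is {t^3, s^2 + 3*t^2, s*t, r}; counting standard monomials gives mu = 4. Corank 2; j^3 = t*(s^2 + t^2) splits into three distinct lines over C (the quadratic factor has nonzero discriminant), so D_4.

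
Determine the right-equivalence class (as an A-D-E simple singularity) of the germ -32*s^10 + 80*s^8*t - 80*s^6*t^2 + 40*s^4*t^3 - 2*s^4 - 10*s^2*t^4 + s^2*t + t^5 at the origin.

The Hessian of f at 0 has rank 0. Corank 2; j^3 = s^2*t has shape L^2 M (L != M), so D-series; mu = 6 gives D_6.

D_{6}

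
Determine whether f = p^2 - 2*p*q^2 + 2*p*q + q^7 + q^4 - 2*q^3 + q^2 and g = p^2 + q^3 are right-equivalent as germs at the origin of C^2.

No.

The Hessian of f at 0 is [[2, 2], [2, 2]] with rank 1, so corank 1. A Groebner basis of the Jacobian ideal J(f) in C{p,q} is {p^3 + 3*p^2*q + 3*p^2 + 4*p*q + p + q, -p + q^2 - q}; counting standard monomials gives mu = 6. Corank 1: A-series; mu = 6 gives A_6. The Hessian of g at 0 is [[2, 0], [0, 0]] with rank 1, so corank 1. A Groebner basis of the Jacobian ideal J(g) in C{p,q} is {q^2, p}; counting standard monomials gives mu = 2. Corank 1: A-series; mu = 2 gives A_2. f is A_6 but g is A_2, hence not right-equivalent.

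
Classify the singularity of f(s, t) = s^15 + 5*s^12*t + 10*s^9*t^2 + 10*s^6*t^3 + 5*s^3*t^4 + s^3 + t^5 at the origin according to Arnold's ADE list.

The Hessian of f at 0 has rank 0. Corank 2; j^3 = s^3 is a perfect cube, so E-series; the 5-jet and mu = 8 give E_8.

E_{8}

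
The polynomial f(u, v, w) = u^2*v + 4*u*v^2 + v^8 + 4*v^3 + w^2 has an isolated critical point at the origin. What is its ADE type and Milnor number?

The Hessian of f at 0 is [[0, 0, 0], [0, 0, 0], [0, 0, 2]] with rank 1, so corank 2. A Groebner basis of the Jacobian ideal J(f) in C{u,v,w} is {u^2/8 + v^7 - v^2/2, u^3 + 8*v^3, u*v + 2*v^2, w}; counting standard monomials gives mu = 9. Corank 2; j^3 = v*(u + 2*v)^2 has shape L^2 M (L != M), so D-series; mu = 9 gives D_9.

Type D_9, Milnor number mu = 9.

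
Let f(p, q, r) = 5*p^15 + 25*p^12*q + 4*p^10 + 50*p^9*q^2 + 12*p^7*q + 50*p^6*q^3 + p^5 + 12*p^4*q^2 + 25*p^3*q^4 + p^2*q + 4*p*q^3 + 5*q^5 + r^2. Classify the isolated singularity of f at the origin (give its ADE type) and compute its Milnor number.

The Hessian of f at 0 has rank 1. Corank 2; j^3 = p^2*q has shape L^2 M (L != M), so D-series; mu = 6 gives D_6.

Type D_6, Milnor number mu = 6.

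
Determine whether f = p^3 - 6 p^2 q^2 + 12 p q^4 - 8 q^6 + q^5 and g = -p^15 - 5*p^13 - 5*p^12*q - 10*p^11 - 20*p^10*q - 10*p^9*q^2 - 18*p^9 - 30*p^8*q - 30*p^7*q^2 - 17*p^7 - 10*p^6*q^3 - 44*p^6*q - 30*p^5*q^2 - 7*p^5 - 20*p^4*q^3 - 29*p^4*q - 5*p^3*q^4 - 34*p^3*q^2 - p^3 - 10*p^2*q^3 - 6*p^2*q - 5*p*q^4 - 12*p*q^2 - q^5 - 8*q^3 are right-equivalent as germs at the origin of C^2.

Yes.

The Hessian of f at 0 has rank 0. Corank 2; j^3 = p^3 is a perfect cube, so E-series; the 5-jet and mu = 8 give E_8. The Hessian of g at 0 has rank 0. Corank 2; j^3 = -(p + 2*q)^3 is a perfect cube, so E-series; the 5-jet and mu = 8 give E_8. Both have type E_8, hence right-equivalent.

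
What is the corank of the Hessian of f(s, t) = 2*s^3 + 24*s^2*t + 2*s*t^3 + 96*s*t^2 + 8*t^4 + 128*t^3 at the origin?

2

Hessian at 0 has rank 0.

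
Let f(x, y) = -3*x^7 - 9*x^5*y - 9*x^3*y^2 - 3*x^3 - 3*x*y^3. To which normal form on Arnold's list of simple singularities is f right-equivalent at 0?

The Hessian of f at 0 has rank 0. Corank 2; j^3 = -3*x^3 is a perfect cube, so E-series; the 4-jet and mu = 7 give E_7.

E_7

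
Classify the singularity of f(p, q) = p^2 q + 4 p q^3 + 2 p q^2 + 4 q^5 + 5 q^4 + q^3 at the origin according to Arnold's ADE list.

The Hessian of f at 0 is [[0, 0], [0, 0]] with rank 0, so corank 2. A Groebner basis of the Jacobian ideal J(f) in C{p,q} is {p*q^2 - p*q/2 - q^2/2, p*q/2 + q^3 + q^2/2, p^2 - q^2}; counting standard monomials gives mu = 5. Corank 2; j^3 = q*(p + q)^2 has shape L^2 M (L != M), so D-series; mu = 5 gives D_5.

D_{5}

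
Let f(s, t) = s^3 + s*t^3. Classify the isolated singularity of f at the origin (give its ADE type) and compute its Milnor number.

The Hessian of f at 0 is [[0, 0], [0, 0]] with rank 0, so corank 2. A Groebner basis of the Jacobian ideal J(f) in C{s,t} is {s^3, s*t^2, 3*s^2 + t^3}; counting standard monomials gives mu = 7. Corank 2; j^3 = s^3 is a perfect cube, so E-series; the 4-jet and mu = 7 give E_7.

Type E7, Milnor number mu = 7.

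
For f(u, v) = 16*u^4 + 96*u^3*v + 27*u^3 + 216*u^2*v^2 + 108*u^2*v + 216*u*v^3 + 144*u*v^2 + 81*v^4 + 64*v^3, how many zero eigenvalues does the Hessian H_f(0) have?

2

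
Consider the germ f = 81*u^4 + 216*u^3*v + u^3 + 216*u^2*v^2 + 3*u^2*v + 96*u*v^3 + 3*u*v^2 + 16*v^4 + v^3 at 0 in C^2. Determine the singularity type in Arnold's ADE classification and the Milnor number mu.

The Hessian of f at 0 has rank 0. Corank 2; j^3 = (u + v)^3 is a perfect cube, so E-series; the 4-jet and mu = 6 give E_6.

Type E_{6}, Milnor number mu = 6.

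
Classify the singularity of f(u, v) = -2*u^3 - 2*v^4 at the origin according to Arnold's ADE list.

The Hessian of f at 0 is [[0, 0], [0, 0]] with rank 0, so corank 2. A Groebner basis of the Jacobian ideal J(f) in C{u,v} is {v^3, u^2}; counting standard monomials gives mu = 6. Corank 2; j^3 = -2*u^3 is a perfect cube, so E-series; the 4-jet and mu = 6 give E_6.

E_6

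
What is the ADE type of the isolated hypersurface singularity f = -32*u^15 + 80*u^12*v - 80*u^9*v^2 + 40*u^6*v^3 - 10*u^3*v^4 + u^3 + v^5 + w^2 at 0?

E8

The Hessian of f at 0 is [[0, 0, 0], [0, 0, 0], [0, 0, 2]] with rank 1, so corank 2. A Groebner basis of the Jacobian ideal J(f) in C{u,v,w} is {v^4, u^2, w}; counting standard monomials gives mu = 8. Corank 2; j^3 = u^3 is a perfect cube, so E-series; the 5-jet and mu = 8 give E_8.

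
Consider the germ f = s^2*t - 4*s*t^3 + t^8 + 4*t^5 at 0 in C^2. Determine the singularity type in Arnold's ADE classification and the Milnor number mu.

Type D9, Milnor number mu = 9.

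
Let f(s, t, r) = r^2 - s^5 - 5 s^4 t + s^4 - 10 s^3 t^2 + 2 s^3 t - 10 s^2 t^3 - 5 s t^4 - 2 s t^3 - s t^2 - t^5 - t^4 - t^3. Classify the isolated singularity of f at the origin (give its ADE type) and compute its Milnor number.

The Hessian of f at 0 is [[0, 0, 0], [0, 0, 0], [0, 0, 2]] with rank 1, so corank 2. A Groebner basis of the Jacobian ideal J(f) in C{s,t,r} is {s^3 - t^2/4, t^3, s*t + 5*t^2/4, r}; counting standard monomials gives mu = 5. Corank 2; j^3 = -t^2*(s + t) has shape L^2 M (L != M), so D-series; mu = 5 gives D_5.

Type D_5, Milnor number mu = 5.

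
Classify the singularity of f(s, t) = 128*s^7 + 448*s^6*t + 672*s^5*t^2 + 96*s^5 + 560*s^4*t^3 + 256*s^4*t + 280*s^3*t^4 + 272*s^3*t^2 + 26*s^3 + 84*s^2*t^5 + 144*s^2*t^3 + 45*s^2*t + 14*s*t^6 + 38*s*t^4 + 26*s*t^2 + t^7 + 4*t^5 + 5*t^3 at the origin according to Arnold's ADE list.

D4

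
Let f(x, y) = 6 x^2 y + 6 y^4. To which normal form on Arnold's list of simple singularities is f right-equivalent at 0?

D_5

The Hessian of f at 0 has rank 0. Corank 2; j^3 = 6*x^2*y has shape L^2 M (L != M), so D-series; mu = 5 gives D_5.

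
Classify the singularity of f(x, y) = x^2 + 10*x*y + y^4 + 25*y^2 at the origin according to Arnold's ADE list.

The Hessian of f at 0 has rank 1. Corank 1: A-series; mu = 3 gives A_3.

A3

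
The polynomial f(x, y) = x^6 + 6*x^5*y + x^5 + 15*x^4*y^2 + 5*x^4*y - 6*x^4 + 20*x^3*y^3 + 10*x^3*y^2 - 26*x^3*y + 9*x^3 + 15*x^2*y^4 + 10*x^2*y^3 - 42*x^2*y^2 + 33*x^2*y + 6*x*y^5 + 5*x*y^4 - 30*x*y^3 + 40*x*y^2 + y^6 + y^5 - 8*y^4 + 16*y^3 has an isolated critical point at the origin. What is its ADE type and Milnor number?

Type D_7, Milnor number mu = 7.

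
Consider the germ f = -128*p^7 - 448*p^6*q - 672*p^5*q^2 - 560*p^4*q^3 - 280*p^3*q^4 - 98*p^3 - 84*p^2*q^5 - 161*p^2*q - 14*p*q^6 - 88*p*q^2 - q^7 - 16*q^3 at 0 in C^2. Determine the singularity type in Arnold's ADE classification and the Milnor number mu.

The Hessian of f at 0 has rank 0. Corank 2; j^3 = -(2*p + q)*(7*p + 4*q)^2 has shape L^2 M (L != M), so D-series; mu = 8 gives D_8.

Type D8, Milnor number mu = 8.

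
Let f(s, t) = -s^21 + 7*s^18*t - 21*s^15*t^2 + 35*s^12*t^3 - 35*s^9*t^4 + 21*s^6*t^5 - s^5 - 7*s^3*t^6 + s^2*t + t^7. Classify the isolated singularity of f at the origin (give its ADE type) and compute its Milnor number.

Type D_8, Milnor number mu = 8.

The Hessian of f at 0 is [[0, 0], [0, 0]] with rank 0, so corank 2. A Groebner basis of the Jacobian ideal J(f) in C{s,t} is {s^2/7 + t^6, s^3, s*t}; counting standard monomials gives mu = 8. Corank 2; j^3 = s^2*t has shape L^2 M (L != M), so D-series; mu = 8 gives D_8.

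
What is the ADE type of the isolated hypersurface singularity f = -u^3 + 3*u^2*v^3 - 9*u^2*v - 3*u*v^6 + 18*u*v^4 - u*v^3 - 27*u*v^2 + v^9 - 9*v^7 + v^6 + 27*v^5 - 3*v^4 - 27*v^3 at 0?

The Hessian of f at 0 has rank 0. Corank 2; j^3 = -(u + 3*v)^3 is a perfect cube, so E-series; the 4-jet and mu = 7 give E_7.

E_{7}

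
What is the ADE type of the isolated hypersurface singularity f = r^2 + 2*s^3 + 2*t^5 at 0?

E_8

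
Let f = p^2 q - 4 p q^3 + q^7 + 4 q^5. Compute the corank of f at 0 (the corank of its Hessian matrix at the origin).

2

Hessian at 0 has rank 0.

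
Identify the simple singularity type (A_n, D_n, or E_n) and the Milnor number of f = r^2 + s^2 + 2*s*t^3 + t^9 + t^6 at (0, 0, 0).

The Hessian of f at 0 is [[2, 0, 0], [0, 0, 0], [0, 0, 2]] with rank 2, so corank 1. A Groebner basis of the Jacobian ideal J(f) in C{s,t,r} is {s^2*t^2, s^3, s + t^3, r}; counting standard monomials gives mu = 8. Corank 1: A-series; mu = 8 gives A_8.

Type A_{8}, Milnor number mu = 8.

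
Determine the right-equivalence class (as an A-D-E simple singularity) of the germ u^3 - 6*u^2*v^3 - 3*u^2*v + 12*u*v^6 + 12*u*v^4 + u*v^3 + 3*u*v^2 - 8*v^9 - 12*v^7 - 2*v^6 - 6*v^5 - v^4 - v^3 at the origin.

E7

The Hessian of f at 0 is [[0, 0], [0, 0]] with rank 0, so corank 2. A Groebner basis of the Jacobian ideal J(f) in C{u,v} is {u^3 - 3*u^2*v - 6*u^2 + 12*u*v - 6*v^2, 3*u^2 + u*v^2 - 6*u*v + 3*v^2, 3*u^2 - 6*u*v + v^3 + 3*v^2}; counting standard monomials gives mu = 7. Corank 2; j^3 = (u - v)^3 is a perfect cube, so E-series; the 4-jet and mu = 7 give E_7.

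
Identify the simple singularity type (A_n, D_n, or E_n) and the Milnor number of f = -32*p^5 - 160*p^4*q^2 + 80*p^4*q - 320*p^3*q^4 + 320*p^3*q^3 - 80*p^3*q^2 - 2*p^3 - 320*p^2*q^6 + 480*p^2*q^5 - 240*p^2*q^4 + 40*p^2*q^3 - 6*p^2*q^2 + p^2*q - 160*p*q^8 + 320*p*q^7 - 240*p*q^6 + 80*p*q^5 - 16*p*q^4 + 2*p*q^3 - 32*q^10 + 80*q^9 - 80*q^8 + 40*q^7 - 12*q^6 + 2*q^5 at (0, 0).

Type D6, Milnor number mu = 6.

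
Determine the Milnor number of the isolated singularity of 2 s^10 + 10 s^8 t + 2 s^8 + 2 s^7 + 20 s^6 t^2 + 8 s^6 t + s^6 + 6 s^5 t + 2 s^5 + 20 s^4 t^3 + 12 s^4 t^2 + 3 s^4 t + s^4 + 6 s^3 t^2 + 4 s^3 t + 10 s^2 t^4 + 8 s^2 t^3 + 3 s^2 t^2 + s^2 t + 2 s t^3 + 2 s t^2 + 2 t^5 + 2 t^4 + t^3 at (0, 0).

The Hessian of f at 0 has rank 0. Corank 2; j^3 = t*(s + t)^2 has shape L^2 M (L != M), so D-series; mu = 6 gives D_6.

6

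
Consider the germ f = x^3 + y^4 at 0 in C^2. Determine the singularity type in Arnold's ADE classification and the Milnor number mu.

Type E_{6}, Milnor number mu = 6.

The Hessian of f at 0 has rank 0. Corank 2; j^3 = x^3 is a perfect cube, so E-series; the 4-jet and mu = 6 give E_6.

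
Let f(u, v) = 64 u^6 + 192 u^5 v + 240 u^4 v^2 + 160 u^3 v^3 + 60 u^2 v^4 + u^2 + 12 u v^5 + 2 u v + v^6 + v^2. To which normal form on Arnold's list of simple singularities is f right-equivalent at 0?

A5

The Hessian of f at 0 is [[2, 2], [2, 2]] with rank 1, so corank 1. A Groebner basis of the Jacobian ideal J(f) in C{u,v} is {v^5, u + v}; counting standard monomials gives mu = 5. Corank 1: A-series; mu = 5 gives A_5.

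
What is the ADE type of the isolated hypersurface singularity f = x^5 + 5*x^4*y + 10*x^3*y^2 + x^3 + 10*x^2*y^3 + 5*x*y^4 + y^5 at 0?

The Hessian of f at 0 is [[0, 0], [0, 0]] with rank 0, so corank 2. A Groebner basis of the Jacobian ideal J(f) in C{x,y} is {y^5, x*y^3 + y^4/4, x^2}; counting standard monomials gives mu = 8. Corank 2; j^3 = x^3 is a perfect cube, so E-series; the 5-jet and mu = 8 give E_8.

E_8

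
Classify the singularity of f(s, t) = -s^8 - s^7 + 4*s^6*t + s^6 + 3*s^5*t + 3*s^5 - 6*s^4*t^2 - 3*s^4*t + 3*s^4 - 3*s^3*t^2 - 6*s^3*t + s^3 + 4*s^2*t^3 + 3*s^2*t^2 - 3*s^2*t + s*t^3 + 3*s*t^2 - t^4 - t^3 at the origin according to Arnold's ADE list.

E_{7}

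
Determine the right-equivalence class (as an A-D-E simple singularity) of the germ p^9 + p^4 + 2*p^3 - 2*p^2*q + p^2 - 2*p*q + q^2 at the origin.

The Hessian of f at 0 has rank 1. Corank 1: A-series; mu = 8 gives A_8.

A8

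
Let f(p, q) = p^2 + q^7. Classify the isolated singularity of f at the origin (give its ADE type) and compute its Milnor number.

Type A_6, Milnor number mu = 6.

The Hessian of f at 0 is [[2, 0], [0, 0]] with rank 1, so corank 1. A Groebner basis of the Jacobian ideal J(f) in C{p,q} is {q^6, p}; counting standard monomials gives mu = 6. Corank 1: A-series; mu = 6 gives A_6.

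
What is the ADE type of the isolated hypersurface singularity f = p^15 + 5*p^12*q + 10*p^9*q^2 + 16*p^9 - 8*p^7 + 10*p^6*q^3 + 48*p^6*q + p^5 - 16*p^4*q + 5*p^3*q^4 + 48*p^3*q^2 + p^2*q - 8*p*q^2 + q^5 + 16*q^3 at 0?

D_{6}

The Hessian of f at 0 has rank 0. Corank 2; j^3 = q*(p - 4*q)^2 has shape L^2 M (L != M), so D-series; mu = 6 gives D_6.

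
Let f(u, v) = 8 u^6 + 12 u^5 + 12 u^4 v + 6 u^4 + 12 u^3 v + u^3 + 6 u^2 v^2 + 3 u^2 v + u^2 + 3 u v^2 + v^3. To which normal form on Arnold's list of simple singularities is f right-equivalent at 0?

A2

The Hessian of f at 0 has rank 1. Corank 1: A-series; mu = 2 gives A_2.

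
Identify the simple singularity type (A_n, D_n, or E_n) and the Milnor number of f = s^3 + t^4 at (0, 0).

Type E_6, Milnor number mu = 6.

The Hessian of f at 0 has rank 0. Corank 2; j^3 = s^3 is a perfect cube, so E-series; the 4-jet and mu = 6 give E_6.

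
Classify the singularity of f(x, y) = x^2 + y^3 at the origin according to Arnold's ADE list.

A2

The Hessian of f at 0 is [[2, 0], [0, 0]] with rank 1, so corank 1. A Groebner basis of the Jacobian ideal J(f) in C{x,y} is {y^2, x}; counting standard monomials gives mu = 2. Corank 1: A-series; mu = 2 gives A_2.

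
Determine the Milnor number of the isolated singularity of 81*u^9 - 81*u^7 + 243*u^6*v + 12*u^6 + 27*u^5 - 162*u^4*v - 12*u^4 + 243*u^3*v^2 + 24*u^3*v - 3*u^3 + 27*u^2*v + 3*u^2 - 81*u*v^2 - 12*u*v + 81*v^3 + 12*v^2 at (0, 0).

The Hessian of f at 0 is [[6, -12], [-12, 24]] with rank 1, so corank 1. A Groebner basis of the Jacobian ideal J(f) in C{u,v} is {v^2, u - 2*v}; counting standard monomials gives mu = 2. Corank 1: A-series; mu = 2 gives A_2.

2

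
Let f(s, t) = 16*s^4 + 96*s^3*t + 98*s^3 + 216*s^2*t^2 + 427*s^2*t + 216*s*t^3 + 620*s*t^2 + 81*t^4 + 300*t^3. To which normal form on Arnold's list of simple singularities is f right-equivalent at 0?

The Hessian of f at 0 has rank 0. Corank 2; j^3 = (2*s + 3*t)*(7*s + 10*t)^2 has shape L^2 M (L != M), so D-series; mu = 5 gives D_5.

D_5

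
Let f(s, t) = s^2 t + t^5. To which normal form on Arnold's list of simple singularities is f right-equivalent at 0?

The Hessian of f at 0 is [[0, 0], [0, 0]] with rank 0, so corank 2. A Groebner basis of the Jacobian ideal J(f) in C{s,t} is {s^2/5 + t^4, s^3, s*t}; counting standard monomials gives mu = 6. Corank 2; j^3 = s^2*t has shape L^2 M (L != M), so D-series; mu = 6 gives D_6.

D_{6}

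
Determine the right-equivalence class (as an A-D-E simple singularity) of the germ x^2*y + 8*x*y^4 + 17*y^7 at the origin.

The Hessian of f at 0 has rank 0. Corank 2; j^3 = x^2*y has shape L^2 M (L != M), so D-series; mu = 8 gives D_8.

D_{8}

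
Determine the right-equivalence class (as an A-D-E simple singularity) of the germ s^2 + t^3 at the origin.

A_{2}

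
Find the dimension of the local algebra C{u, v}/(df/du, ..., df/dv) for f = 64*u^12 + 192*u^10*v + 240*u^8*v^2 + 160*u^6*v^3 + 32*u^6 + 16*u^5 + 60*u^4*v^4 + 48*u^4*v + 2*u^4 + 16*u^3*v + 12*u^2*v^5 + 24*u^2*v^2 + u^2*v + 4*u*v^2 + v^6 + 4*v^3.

7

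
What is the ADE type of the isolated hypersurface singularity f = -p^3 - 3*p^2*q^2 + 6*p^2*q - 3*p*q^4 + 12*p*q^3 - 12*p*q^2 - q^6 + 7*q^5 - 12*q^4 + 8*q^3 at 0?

E_{8}

The Hessian of f at 0 has rank 0. Corank 2; j^3 = -(p - 2*q)^3 is a perfect cube, so E-series; the 5-jet and mu = 8 give E_8.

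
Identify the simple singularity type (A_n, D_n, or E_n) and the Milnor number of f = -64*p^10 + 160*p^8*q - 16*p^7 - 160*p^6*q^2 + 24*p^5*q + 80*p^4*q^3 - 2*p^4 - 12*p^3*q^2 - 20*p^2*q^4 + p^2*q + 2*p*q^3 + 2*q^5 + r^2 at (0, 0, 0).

Type D_6, Milnor number mu = 6.

The Hessian of f at 0 is [[0, 0, 0], [0, 0, 0], [0, 0, 2]] with rank 1, so corank 2. A Groebner basis of the Jacobian ideal J(f) in C{p,q,r} is {p^3, p^2*q, -p^2/4 + p*q^2, p*q + q^3, r}; counting standard monomials gives mu = 6. Corank 2; j^3 = p^2*q has shape L^2 M (L != M), so D-series; mu = 6 gives D_6.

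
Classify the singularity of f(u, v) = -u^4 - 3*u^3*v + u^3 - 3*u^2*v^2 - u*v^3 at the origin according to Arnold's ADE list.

E7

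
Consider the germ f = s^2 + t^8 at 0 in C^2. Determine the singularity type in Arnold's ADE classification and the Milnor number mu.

The Hessian of f at 0 is [[2, 0], [0, 0]] with rank 1, so corank 1. A Groebner basis of the Jacobian ideal J(f) in C{s,t} is {t^7, s}; counting standard monomials gives mu = 7. Corank 1: A-series; mu = 7 gives A_7.

Type A_7, Milnor number mu = 7.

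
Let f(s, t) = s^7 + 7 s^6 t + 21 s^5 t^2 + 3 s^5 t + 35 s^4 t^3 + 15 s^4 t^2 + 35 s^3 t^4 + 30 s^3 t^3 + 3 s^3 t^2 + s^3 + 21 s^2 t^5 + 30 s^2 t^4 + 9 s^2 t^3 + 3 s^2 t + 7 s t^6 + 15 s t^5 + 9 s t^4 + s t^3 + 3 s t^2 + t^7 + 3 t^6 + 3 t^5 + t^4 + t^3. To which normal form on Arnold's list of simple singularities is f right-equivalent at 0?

E_{7}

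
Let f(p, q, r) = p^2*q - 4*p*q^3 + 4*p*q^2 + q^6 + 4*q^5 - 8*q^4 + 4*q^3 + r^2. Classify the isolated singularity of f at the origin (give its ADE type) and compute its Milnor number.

The Hessian of f at 0 is [[0, 0, 0], [0, 0, 0], [0, 0, 2]] with rank 1, so corank 2. A Groebner basis of the Jacobian ideal J(f) in C{p,q,r} is {p^3 - 4*p^2 - 4*p*q^2 - 16*p*q - 16*q^2, p^2*q + 2*p^2/3 + 8*p*q^2/3 + 10*p*q/3 + 4*q^2, -p*q/2 + q^3 - q^2, r}; counting standard monomials gives mu = 7. Corank 2; j^3 = q*(p + 2*q)^2 has shape L^2 M (L != M), so D-series; mu = 7 gives D_7.

Type D_7, Milnor number mu = 7.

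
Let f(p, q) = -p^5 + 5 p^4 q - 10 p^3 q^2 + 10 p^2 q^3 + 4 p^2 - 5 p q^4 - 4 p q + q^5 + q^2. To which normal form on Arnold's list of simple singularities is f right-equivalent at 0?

The Hessian of f at 0 is [[8, -4], [-4, 2]] with rank 1, so corank 1. A Groebner basis of the Jacobian ideal J(f) in C{p,q} is {q^4, p - q/2}; counting standard monomials gives mu = 4. Corank 1: A-series; mu = 4 gives A_4.

A4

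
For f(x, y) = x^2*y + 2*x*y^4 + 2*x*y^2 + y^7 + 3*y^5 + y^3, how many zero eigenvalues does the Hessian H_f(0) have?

2

The Hessian at 0 is [[0, 0], [0, 0]] of rank 0; hence corank 2.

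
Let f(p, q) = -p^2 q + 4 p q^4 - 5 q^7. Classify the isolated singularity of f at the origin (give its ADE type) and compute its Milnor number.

The Hessian of f at 0 has rank 0. Corank 2; j^3 = -p^2*q has shape L^2 M (L != M), so D-series; mu = 8 gives D_8.

Type D_{8}, Milnor number mu = 8.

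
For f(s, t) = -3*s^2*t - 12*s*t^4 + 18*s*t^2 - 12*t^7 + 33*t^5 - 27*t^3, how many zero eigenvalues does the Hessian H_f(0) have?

Hessian at 0 has rank 0.

2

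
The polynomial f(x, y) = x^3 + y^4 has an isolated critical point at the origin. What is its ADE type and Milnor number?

Type E_6, Milnor number mu = 6.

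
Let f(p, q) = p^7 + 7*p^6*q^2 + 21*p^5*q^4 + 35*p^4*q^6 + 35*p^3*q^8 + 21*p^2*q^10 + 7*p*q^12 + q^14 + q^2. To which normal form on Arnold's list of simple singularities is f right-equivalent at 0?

A_6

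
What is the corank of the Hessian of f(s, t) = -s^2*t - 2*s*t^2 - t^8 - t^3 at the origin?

2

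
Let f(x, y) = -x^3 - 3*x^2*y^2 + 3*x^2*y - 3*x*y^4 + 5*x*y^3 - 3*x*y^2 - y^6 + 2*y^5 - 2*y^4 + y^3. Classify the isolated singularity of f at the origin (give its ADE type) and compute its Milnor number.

The Hessian of f at 0 has rank 0. Corank 2; j^3 = -(x - y)^3 is a perfect cube, so E-series; the 4-jet and mu = 7 give E_7.

Type E_7, Milnor number mu = 7.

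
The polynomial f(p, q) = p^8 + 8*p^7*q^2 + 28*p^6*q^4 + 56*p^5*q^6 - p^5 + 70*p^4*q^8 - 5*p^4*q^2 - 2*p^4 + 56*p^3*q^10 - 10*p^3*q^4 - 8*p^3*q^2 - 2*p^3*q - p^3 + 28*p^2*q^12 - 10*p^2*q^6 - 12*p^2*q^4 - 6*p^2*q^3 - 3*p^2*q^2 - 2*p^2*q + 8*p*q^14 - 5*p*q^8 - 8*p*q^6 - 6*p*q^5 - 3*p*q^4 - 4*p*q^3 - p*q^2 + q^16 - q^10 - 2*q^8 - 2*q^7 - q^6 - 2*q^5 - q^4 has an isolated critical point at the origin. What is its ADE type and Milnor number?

The Hessian of f at 0 is [[0, 0], [0, 0]] with rank 0, so corank 2. A Groebner basis of the Jacobian ideal J(f) in C{p,q} is {p^2*q^2 - 39*p^2*q/40 - p^2/5 - 77*p*q^2/60 - 29*p*q/30 - 173*q^3/120 - 23*q^2/30, 7*p^2*q/10 - 7*p^2/20 + p*q^3 + p*q^2/15 - 17*p*q/30 - 11*q^3/30 - 13*q^2/60, 7*p^2*q/40 + p^2/10 + 61*p*q^2/60 + 7*p*q/30 + q^4 + 109*q^3/120 + 2*q^2/15, p^3 + 8*p^2*q/5 + 6*p^2/5 + 43*p*q^2/15 + 32*p*q/15 + 26*q^3/15 + 14*q^2/15}; counting standard monomials gives mu = 9. Corank 2; j^3 = -p*(p + q)^2 has shape L^2 M (L != M), so D-series; mu = 9 gives D_9.

Type D_{9}, Milnor number mu = 9.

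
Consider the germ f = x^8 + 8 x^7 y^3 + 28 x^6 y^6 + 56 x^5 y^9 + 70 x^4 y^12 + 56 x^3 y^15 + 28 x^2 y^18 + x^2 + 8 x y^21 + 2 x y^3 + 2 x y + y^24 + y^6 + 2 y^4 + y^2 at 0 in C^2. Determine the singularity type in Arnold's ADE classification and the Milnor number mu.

The Hessian of f at 0 is [[2, 2], [2, 2]] with rank 1, so corank 1. A Groebner basis of the Jacobian ideal J(f) in C{x,y} is {x^3 - 3*x*y^2 + 2*x + 2*y, x^2*y + 2*x*y^2 - x - y, x + y^3 + y}; counting standard monomials gives mu = 7. Corank 1: A-series; mu = 7 gives A_7.

Type A7, Milnor number mu = 7.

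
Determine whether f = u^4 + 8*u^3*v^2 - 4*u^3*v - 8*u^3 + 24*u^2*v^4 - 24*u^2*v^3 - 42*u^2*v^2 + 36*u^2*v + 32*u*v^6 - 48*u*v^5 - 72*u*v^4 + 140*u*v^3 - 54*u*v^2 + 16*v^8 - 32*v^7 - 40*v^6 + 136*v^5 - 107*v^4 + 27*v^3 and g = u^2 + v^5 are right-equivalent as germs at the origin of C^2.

No.

The Hessian of f at 0 has rank 0. Corank 2; j^3 = -(2*u - 3*v)^3 is a perfect cube, so E-series; the 4-jet and mu = 6 give E_6. The Hessian of g at 0 has rank 1. Corank 1: A-series; mu = 4 gives A_4. f is E_6 but g is A_4, hence not right-equivalent.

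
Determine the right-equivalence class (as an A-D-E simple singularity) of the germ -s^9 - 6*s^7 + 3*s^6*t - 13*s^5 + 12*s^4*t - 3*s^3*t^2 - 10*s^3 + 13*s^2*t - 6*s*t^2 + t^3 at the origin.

D_4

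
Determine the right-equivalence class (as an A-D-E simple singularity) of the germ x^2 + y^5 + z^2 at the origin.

A_4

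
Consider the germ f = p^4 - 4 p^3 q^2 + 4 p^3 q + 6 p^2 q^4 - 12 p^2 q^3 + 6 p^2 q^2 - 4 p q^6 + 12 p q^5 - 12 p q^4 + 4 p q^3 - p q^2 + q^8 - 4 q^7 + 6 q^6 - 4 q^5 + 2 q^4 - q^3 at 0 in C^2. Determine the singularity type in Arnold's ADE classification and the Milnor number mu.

Type D_{5}, Milnor number mu = 5.

The Hessian of f at 0 is [[0, 0], [0, 0]] with rank 0, so corank 2. A Groebner basis of the Jacobian ideal J(f) in C{p,q} is {p^3 - q^2/4, q^3, p*q + q^2}; counting standard monomials gives mu = 5. Corank 2; j^3 = -q^2*(p + q) has shape L^2 M (L != M), so D-series; mu = 5 gives D_5.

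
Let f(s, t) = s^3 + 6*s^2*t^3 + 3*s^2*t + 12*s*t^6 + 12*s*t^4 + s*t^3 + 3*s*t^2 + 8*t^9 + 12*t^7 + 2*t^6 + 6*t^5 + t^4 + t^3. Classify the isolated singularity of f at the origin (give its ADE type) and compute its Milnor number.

Type E_{7}, Milnor number mu = 7.

The Hessian of f at 0 is [[0, 0], [0, 0]] with rank 0, so corank 2. A Groebner basis of the Jacobian ideal J(f) in C{s,t} is {s^3 + 3*s^2*t + 6*s^2 + 12*s*t + 6*t^2, -3*s^2 + s*t^2 - 6*s*t - 3*t^2, 3*s^2 + 6*s*t + t^3 + 3*t^2}; counting standard monomials gives mu = 7. Corank 2; j^3 = (s + t)^3 is a perfect cube, so E-series; the 4-jet and mu = 7 give E_7.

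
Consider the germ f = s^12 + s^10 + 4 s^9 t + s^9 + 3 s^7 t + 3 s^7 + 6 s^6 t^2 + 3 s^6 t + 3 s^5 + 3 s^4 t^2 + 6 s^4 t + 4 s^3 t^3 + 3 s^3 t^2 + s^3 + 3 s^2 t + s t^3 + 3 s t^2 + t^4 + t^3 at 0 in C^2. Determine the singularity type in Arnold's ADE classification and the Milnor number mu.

The Hessian of f at 0 is [[0, 0], [0, 0]] with rank 0, so corank 2. A Groebner basis of the Jacobian ideal J(f) in C{s,t} is {s^3 + 3*s^2*t + 6*s^2 + 12*s*t + 6*t^2, -3*s^2 + s*t^2 - 6*s*t - 3*t^2, 3*s^2 + 6*s*t + t^3 + 3*t^2}; counting standard monomials gives mu = 7. Corank 2; j^3 = (s + t)^3 is a perfect cube, so E-series; the 4-jet and mu = 7 give E_7.

Type E7, Milnor number mu = 7.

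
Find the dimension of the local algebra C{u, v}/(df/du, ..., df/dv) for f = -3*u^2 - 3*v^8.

The Hessian of f at 0 has rank 1. Corank 1: A-series; mu = 7 gives A_7.

7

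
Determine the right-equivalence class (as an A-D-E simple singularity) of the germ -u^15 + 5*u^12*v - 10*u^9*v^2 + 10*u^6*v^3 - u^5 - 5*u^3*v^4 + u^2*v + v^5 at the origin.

The Hessian of f at 0 has rank 0. Corank 2; j^3 = u^2*v has shape L^2 M (L != M), so D-series; mu = 6 gives D_6.

D6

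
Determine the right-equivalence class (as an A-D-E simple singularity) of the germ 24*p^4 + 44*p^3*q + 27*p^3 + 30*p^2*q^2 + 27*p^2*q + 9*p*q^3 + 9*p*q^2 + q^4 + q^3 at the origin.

E7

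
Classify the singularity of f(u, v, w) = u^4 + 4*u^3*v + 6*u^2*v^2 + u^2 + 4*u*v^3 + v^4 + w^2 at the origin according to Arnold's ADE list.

The Hessian of f at 0 has rank 2. Corank 1: A-series; mu = 3 gives A_3.

A_{3}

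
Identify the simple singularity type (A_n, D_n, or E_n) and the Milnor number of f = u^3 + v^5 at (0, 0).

Type E8, Milnor number mu = 8.

The Hessian of f at 0 is [[0, 0], [0, 0]] with rank 0, so corank 2. A Groebner basis of the Jacobian ideal J(f) in C{u,v} is {v^4, u^2}; counting standard monomials gives mu = 8. Corank 2; j^3 = u^3 is a perfect cube, so E-series; the 5-jet and mu = 8 give E_8.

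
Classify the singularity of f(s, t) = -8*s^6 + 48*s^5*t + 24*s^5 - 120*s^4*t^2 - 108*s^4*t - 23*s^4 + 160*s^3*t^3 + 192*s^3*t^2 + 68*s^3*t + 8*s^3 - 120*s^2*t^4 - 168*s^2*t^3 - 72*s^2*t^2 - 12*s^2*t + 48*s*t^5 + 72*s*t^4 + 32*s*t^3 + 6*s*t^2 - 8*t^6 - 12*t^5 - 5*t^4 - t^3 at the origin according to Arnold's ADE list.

The Hessian of f at 0 has rank 0. Corank 2; j^3 = (2*s - t)^3 is a perfect cube, so E-series; the 4-jet and mu = 6 give E_6.

E_6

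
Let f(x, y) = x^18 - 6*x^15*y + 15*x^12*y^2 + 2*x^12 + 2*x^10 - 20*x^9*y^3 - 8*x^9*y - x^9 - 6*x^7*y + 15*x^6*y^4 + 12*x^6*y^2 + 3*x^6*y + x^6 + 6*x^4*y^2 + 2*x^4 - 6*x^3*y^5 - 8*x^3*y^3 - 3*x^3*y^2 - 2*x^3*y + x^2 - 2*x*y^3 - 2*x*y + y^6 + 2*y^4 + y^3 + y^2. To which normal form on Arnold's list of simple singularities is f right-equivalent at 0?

The Hessian of f at 0 has rank 1. Corank 1: A-series; mu = 2 gives A_2.

A2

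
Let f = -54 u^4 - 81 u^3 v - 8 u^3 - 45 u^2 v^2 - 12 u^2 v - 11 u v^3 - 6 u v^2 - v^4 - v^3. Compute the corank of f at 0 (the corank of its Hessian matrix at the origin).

2

Hessian at 0 has rank 0.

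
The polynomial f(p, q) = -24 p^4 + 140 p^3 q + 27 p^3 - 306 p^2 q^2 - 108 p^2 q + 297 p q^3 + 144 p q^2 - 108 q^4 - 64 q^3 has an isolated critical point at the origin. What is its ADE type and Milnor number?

Type E7, Milnor number mu = 7.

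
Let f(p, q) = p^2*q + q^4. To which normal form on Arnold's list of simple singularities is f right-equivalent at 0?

The Hessian of f at 0 is [[0, 0], [0, 0]] with rank 0, so corank 2. A Groebner basis of the Jacobian ideal J(f) in C{p,q} is {p^3, p^2/4 + q^3, p*q}; counting standard monomials gives mu = 5. Corank 2; j^3 = p^2*q has shape L^2 M (L != M), so D-series; mu = 5 gives D_5.

D5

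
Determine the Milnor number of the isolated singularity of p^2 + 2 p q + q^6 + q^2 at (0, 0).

The Hessian of f at 0 has rank 1. Corank 1: A-series; mu = 5 gives A_5.

5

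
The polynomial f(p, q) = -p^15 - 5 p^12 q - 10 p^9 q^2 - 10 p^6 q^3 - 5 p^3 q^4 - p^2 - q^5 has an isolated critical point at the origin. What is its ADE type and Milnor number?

The Hessian of f at 0 has rank 1. Corank 1: A-series; mu = 4 gives A_4.

Type A_4, Milnor number mu = 4.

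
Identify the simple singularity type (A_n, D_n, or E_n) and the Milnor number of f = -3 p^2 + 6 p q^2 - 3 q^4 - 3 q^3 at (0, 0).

The Hessian of f at 0 has rank 1. Corank 1: A-series; mu = 2 gives A_2.

Type A2, Milnor number mu = 2.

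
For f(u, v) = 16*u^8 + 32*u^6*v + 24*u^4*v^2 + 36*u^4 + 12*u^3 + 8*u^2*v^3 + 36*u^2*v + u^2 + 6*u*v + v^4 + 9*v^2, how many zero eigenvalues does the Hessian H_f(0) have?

1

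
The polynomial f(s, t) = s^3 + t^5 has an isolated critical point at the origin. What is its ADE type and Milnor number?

The Hessian of f at 0 is [[0, 0], [0, 0]] with rank 0, so corank 2. A Groebner basis of the Jacobian ideal J(f) in C{s,t} is {t^4, s^2}; counting standard monomials gives mu = 8. Corank 2; j^3 = s^3 is a perfect cube, so E-series; the 5-jet and mu = 8 give E_8.

Type E_8, Milnor number mu = 8.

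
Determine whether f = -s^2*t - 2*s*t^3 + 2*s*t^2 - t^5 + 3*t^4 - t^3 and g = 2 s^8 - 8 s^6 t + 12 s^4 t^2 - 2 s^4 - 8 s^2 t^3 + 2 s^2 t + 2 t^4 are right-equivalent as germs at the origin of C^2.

Yes.

The Hessian of f at 0 has rank 0. Corank 2; j^3 = -t*(s - t)^2 has shape L^2 M (L != M), so D-series; mu = 5 gives D_5. The Hessian of g at 0 has rank 0. Corank 2; j^3 = 2*s^2*t has shape L^2 M (L != M), so D-series; mu = 5 gives D_5. Both have type D_5, hence right-equivalent.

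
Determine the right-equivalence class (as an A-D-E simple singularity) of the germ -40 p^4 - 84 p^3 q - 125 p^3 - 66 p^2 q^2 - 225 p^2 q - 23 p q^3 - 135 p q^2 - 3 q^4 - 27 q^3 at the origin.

The Hessian of f at 0 has rank 0. Corank 2; j^3 = -(5*p + 3*q)^3 is a perfect cube, so E-series; the 4-jet and mu = 7 give E_7.

E7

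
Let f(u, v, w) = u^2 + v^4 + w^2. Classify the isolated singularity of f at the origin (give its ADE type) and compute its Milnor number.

The Hessian of f at 0 has rank 2. Corank 1: A-series; mu = 3 gives A_3.

Type A_3, Milnor number mu = 3.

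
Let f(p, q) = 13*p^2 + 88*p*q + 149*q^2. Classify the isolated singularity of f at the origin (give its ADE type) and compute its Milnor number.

The Hessian of f at 0 is [[26, 88], [88, 298]] with rank 2, so corank 0. A Groebner basis of the Jacobian ideal J(f) in C{p,q} is {p, q}; counting standard monomials gives mu = 1. Corank 0: nondegenerate Morse point, so A_1.

Type A_1, Milnor number mu = 1.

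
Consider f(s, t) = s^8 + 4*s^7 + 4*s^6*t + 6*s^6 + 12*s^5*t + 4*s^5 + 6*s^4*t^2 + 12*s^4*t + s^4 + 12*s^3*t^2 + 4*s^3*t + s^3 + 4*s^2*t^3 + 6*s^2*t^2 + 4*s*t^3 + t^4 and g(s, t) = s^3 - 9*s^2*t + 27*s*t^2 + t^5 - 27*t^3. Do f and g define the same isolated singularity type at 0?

No.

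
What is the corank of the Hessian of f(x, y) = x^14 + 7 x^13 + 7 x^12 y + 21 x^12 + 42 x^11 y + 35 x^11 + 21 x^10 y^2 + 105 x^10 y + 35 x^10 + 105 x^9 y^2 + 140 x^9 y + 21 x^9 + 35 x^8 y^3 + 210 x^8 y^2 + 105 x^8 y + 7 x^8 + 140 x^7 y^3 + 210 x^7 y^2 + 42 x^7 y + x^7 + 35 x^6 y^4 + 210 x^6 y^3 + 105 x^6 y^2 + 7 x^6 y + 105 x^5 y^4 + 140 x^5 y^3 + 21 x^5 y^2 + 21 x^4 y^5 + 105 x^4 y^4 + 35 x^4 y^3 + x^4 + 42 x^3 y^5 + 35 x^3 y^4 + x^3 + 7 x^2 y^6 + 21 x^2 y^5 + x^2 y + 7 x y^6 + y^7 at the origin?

2

Hessian at 0 has rank 0.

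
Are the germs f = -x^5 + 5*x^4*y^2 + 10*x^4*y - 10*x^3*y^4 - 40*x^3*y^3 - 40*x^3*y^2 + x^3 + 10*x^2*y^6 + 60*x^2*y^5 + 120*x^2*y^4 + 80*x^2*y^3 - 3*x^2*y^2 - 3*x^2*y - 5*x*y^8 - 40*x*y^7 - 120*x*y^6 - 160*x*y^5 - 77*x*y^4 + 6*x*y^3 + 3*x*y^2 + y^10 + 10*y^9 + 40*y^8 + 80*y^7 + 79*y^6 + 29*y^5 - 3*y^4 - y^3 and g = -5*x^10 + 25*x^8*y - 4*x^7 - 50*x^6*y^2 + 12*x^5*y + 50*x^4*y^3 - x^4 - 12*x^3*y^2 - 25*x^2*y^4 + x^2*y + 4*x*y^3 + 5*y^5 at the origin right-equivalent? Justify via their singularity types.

No.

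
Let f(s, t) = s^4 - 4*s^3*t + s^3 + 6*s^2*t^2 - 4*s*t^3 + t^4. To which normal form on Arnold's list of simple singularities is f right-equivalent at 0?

E6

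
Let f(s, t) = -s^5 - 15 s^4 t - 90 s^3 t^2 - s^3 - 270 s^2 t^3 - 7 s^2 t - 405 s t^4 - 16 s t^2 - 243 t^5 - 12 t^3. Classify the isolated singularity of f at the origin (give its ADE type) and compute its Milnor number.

Type D_6, Milnor number mu = 6.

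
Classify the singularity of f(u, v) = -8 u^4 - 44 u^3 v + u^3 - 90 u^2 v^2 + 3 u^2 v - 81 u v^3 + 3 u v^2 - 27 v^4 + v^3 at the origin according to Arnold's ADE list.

The Hessian of f at 0 has rank 0. Corank 2; j^3 = (u + v)^3 is a perfect cube, so E-series; the 4-jet and mu = 7 give E_7.

E_7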